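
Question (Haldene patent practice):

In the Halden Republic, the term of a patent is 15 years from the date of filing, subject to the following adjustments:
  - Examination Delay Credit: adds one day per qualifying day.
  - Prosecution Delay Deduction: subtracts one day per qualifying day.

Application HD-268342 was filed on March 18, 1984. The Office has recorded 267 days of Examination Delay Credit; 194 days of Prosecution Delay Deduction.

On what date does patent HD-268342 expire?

1999-05-30

Base term: filing date + 15 years → 18 March 1999.
Examination Delay Credit: +267 days → 10 December 1999.
Prosecution Delay Deduction: −194 days → 30 May 1999.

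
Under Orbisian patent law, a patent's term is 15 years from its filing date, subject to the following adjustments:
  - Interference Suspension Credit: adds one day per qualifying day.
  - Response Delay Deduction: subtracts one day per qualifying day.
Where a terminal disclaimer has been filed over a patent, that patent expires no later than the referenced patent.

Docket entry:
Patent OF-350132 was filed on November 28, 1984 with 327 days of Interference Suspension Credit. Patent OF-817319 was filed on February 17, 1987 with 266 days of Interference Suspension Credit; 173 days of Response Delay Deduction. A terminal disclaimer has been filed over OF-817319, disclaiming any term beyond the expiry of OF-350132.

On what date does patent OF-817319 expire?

Natural term of OF-817319:
  Base: filing + 15 years → 17 February 2002.
  Interference Suspension Credit: +266 days → 10 November 2002.
  Response Delay Deduction: −173 days → 21 May 2002.
Expiry of referenced patent OF-350132:
  Base: filing + 15 years → 28 November 1999.
  Interference Suspension Credit: +327 days → 20 October 2000.
Terminal disclaimer: OF-817319 expires on the earlier of 21 May 2002 and 20 October 2000.

2000-10-20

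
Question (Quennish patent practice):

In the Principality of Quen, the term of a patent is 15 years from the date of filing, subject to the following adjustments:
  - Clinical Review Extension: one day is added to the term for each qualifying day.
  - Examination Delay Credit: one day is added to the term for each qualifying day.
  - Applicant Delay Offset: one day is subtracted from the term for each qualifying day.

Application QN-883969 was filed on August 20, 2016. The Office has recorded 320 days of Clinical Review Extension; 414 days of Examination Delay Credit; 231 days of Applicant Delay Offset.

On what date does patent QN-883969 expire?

Base term: filing date + 15 years → 20 August 2031.
Clinical Review Extension: +320 days → 5 July 2032.
Examination Delay Credit: +414 days → 23 August 2033.
Applicant Delay Offset: −231 days → 4 January 2033.

2033-01-04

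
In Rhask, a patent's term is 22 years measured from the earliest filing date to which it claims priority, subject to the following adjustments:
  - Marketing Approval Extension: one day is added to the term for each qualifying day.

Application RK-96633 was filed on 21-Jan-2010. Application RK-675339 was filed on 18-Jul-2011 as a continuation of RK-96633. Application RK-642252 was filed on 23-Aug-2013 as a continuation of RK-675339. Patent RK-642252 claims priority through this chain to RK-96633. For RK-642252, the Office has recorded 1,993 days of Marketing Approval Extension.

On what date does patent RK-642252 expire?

2037-07-06

Earliest priority filing: 21 January 2010.
Base term: 21 January 2010 + 22 years → 21 January 2032.
Marketing Approval Extension: +1993 days → 6 July 2037.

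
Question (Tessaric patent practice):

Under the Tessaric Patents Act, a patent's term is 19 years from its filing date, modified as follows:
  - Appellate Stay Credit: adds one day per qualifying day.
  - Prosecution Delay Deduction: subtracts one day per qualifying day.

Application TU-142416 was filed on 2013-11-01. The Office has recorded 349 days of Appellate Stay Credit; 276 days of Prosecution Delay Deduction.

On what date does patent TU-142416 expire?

Base term: filing date + 19 years → 1 November 2032.
Appellate Stay Credit: +349 days → 16 October 2033.
Prosecution Delay Deduction: −276 days → 13 January 2033.

January 13, 2033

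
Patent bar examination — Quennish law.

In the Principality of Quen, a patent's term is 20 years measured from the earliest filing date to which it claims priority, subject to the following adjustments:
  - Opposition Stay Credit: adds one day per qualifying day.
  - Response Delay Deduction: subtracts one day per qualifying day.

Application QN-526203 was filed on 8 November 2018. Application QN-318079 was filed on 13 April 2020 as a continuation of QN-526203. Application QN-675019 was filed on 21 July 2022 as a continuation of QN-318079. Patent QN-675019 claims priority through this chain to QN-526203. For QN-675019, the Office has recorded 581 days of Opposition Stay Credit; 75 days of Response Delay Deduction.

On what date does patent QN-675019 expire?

Earliest priority filing: 8 November 2018.
Base term: 8 November 2018 + 20 years → 8 November 2038.
Opposition Stay Credit: +581 days → 11 June 2040.
Response Delay Deduction: −75 days → 28 March 2040.

2040-03-28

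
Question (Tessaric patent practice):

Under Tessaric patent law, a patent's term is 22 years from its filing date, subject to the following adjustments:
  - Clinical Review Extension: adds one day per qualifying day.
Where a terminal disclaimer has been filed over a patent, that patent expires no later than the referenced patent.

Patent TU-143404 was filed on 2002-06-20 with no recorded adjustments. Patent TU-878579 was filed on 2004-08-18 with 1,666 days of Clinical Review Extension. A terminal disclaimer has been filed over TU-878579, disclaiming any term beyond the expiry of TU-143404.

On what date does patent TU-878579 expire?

June 20, 2024

Natural term of TU-878579:
  Base: filing + 22 years → 18 August 2026.
  Clinical Review Extension: +1666 days → 11 March 2031.
Expiry of referenced patent TU-143404:
  Base: filing + 22 years → 20 June 2024.
Terminal disclaimer: TU-878579 expires on the earlier of 11 March 2031 and 20 June 2024.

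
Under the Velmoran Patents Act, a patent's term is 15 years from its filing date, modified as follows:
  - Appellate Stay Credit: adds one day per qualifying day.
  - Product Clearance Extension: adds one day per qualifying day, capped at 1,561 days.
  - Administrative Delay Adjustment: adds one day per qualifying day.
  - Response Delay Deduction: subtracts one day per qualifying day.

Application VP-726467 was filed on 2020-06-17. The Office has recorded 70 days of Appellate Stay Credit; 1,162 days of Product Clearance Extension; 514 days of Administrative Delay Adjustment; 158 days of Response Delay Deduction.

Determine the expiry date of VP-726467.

2039-10-22

Base term: filing date + 15 years → 17 June 2035.
Appellate Stay Credit: +70 days → 26 August 2035.
Product Clearance Extension: 1162 days (within the 1561-day cap) → +1162 days → 31 October 2038.
Administrative Delay Adjustment: +514 days → 28 March 2040.
Response Delay Deduction: −158 days → 22 October 2039.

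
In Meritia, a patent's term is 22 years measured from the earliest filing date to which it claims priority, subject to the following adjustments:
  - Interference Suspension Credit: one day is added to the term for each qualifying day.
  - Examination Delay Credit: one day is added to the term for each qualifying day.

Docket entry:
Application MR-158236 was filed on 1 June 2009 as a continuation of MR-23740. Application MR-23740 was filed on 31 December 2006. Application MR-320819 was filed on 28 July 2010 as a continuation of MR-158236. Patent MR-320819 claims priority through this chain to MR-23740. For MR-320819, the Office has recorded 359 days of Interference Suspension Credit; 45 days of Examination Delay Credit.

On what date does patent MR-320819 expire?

Earliest priority filing: 31 December 2006.
Base term: 31 December 2006 + 22 years → 31 December 2028.
Interference Suspension Credit: +359 days → 25 December 2029.
Examination Delay Credit: +45 days → 8 February 2030.

2030-02-08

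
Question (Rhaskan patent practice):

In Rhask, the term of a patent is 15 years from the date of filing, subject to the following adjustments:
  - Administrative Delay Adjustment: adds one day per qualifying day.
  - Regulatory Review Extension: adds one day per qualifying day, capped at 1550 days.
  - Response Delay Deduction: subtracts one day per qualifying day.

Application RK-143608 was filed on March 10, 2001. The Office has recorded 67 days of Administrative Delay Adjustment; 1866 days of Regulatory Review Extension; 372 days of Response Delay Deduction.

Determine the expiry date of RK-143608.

2019-08-07

Base term: filing date + 15 years → 10 March 2016.
Administrative Delay Adjustment: +67 days → 16 May 2016.
Regulatory Review Extension: 1866 days claimed exceeds the 1550-day cap, so +1550 days → 13 August 2020.
Response Delay Deduction: −372 days → 7 August 2019.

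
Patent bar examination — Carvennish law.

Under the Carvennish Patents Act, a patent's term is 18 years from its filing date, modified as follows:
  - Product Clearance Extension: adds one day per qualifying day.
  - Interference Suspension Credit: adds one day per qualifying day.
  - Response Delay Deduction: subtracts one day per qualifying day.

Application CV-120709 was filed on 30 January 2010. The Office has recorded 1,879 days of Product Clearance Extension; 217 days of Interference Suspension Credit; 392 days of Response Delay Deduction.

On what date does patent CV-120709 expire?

September 29, 2032

Base term: filing date + 18 years → 30 January 2028.
Product Clearance Extension: +1879 days → 23 March 2033.
Interference Suspension Credit: +217 days → 26 October 2033.
Response Delay Deduction: −392 days → 29 September 2032.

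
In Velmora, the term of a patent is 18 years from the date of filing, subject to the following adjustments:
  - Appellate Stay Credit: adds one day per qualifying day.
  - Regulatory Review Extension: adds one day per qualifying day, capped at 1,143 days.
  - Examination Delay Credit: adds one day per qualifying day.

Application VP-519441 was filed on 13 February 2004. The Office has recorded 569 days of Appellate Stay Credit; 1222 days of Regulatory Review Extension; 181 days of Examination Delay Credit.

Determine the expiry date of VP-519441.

2027-04-21

Base term: filing date + 18 years → 13 February 2022.
Appellate Stay Credit: +569 days → 5 September 2023.
Regulatory Review Extension: 1222 days claimed exceeds the 1143-day cap, so +1143 days → 22 October 2026.
Examination Delay Credit: +181 days → 21 April 2027.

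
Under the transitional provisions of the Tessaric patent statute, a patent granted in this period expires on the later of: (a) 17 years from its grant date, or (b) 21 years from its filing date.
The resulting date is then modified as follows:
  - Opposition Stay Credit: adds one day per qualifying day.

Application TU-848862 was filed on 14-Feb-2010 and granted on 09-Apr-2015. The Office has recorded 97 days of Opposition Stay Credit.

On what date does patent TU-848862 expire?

(a) grant + 17 years → 9 April 2032.
(b) filing + 21 years → 14 February 2031.
Later of the two: 9 April 2032.
Opposition Stay Credit: +97 days → 15 July 2032.

2032-07-15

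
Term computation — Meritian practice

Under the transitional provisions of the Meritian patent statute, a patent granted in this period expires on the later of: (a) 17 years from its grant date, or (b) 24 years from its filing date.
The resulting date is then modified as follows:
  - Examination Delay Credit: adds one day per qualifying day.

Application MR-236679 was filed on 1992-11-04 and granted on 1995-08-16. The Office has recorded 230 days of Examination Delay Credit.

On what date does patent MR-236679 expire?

June 22, 2017

(a) grant + 17 years → 16 August 2012.
(b) filing + 24 years → 4 November 2016.
Later of the two: 4 November 2016.
Examination Delay Credit: +230 days → 22 June 2017.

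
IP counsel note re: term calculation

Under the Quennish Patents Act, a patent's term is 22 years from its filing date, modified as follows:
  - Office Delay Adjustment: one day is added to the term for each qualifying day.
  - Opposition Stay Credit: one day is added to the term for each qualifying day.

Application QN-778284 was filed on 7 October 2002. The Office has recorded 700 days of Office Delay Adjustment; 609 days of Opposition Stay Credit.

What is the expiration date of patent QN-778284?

Base term: filing date + 22 years → 7 October 2024.
Office Delay Adjustment: +700 days → 7 September 2026.
Opposition Stay Credit: +609 days → 8 May 2028.

May 8, 2028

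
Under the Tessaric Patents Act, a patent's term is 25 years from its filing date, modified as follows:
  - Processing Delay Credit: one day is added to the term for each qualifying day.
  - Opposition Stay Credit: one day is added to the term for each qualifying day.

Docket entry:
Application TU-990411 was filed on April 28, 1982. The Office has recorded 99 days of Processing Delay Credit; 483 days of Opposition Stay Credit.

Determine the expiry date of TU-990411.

2008-11-30

Base term: filing date + 25 years → 28 April 2007.
Processing Delay Credit: +99 days → 5 August 2007.
Opposition Stay Credit: +483 days → 30 November 2008.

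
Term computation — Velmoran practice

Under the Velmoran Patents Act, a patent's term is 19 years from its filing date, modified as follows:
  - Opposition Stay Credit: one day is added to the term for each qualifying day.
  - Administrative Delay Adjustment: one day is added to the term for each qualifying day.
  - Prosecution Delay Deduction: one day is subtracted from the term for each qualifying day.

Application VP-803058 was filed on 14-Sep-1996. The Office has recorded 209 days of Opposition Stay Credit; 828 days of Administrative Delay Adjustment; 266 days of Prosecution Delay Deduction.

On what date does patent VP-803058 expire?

Base term: filing date + 19 years → 14 September 2015.
Opposition Stay Credit: +209 days → 10 April 2016.
Administrative Delay Adjustment: +828 days → 17 July 2018.
Prosecution Delay Deduction: −266 days → 24 October 2017.

2017-10-24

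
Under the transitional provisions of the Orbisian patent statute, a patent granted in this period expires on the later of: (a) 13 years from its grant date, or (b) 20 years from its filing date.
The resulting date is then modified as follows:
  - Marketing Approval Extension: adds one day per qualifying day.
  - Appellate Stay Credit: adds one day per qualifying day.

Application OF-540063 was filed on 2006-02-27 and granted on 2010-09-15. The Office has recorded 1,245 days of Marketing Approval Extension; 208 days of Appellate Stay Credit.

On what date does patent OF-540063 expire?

(a) grant + 13 years → 15 September 2023.
(b) filing + 20 years → 27 February 2026.
Later of the two: 27 February 2026.
Marketing Approval Extension: +1245 days → 26 July 2029.
Appellate Stay Credit: +208 days → 19 February 2030.

2030-02-19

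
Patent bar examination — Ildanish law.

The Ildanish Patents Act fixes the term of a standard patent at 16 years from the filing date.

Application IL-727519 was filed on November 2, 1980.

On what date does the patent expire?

1996-11-02

Filing date + 16 years → 2 November 1996.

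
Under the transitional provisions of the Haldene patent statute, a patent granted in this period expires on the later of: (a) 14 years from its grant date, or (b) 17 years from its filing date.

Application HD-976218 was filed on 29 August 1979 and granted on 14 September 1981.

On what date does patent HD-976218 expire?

(a) grant + 14 years → 14 September 1995.
(b) filing + 17 years → 29 August 1996.
Later of the two: 29 August 1996.

1996-08-29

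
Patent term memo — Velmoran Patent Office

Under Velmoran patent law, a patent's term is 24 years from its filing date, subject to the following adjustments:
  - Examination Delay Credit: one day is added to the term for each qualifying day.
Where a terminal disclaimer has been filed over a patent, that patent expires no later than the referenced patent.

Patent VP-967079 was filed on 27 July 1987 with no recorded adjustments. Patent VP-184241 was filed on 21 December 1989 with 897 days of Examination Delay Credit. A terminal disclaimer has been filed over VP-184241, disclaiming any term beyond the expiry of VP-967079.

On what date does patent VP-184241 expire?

July 27, 2011

Natural term of VP-184241:
  Base: filing + 24 years → 21 December 2013.
  Examination Delay Credit: +897 days → 5 June 2016.
Expiry of referenced patent VP-967079:
  Base: filing + 24 years → 27 July 2011.
Terminal disclaimer: VP-184241 expires on the earlier of 5 June 2016 and 27 July 2011.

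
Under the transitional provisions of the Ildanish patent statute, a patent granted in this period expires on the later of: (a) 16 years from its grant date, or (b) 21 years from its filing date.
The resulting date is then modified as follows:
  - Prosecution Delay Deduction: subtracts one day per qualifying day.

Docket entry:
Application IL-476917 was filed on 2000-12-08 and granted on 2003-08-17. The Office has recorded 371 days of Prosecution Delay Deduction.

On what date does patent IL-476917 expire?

2020-12-02

(a) grant + 16 years → 17 August 2019.
(b) filing + 21 years → 8 December 2021.
Later of the two: 8 December 2021.
Prosecution Delay Deduction: −371 days → 2 December 2020.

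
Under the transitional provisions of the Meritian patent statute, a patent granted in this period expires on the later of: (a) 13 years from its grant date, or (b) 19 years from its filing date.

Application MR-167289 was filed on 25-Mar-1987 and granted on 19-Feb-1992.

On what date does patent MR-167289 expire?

(a) grant + 13 years → 19 February 2005.
(b) filing + 19 years → 25 March 2006.
Later of the two: 25 March 2006.

March 25, 2006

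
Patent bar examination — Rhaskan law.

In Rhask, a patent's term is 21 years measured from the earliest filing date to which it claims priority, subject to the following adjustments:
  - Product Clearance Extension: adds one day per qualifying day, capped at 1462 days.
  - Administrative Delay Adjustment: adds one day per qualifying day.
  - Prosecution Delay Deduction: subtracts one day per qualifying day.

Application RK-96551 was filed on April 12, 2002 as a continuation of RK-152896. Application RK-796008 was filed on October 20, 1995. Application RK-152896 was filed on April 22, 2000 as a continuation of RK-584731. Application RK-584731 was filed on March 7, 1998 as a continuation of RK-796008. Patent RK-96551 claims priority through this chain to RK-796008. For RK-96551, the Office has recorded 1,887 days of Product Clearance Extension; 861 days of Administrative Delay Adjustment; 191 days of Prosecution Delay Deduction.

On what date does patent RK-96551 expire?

Earliest priority filing: 20 October 1995.
Base term: 20 October 1995 + 21 years → 20 October 2016.
Product Clearance Extension: 1887 days claimed exceeds the 1462-day cap, so +1462 days → 21 October 2020.
Administrative Delay Adjustment: +861 days → 1 March 2023.
Prosecution Delay Deduction: −191 days → 22 August 2022.

August 22, 2022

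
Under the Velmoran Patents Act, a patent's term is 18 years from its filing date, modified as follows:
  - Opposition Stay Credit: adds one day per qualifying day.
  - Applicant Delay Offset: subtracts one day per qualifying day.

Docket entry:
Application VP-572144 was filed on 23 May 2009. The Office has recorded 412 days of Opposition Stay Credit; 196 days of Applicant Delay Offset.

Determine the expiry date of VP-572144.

Base term: filing date + 18 years → 23 May 2027.
Opposition Stay Credit: +412 days → 8 July 2028.
Applicant Delay Offset: −196 days → 25 December 2027.

2027-12-25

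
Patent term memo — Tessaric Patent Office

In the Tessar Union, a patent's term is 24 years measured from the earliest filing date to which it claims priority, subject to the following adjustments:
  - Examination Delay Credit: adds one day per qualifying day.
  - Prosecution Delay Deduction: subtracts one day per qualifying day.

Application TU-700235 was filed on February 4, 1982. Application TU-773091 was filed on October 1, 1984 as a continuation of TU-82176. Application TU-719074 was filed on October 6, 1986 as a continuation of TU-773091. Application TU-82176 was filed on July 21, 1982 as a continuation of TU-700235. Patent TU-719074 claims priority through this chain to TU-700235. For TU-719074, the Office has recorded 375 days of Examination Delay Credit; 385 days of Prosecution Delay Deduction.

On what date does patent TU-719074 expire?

Earliest priority filing: 4 February 1982.
Base term: 4 February 1982 + 24 years → 4 February 2006.
Examination Delay Credit: +375 days → 14 February 2007.
Prosecution Delay Deduction: −385 days → 25 January 2006.

January 25, 2006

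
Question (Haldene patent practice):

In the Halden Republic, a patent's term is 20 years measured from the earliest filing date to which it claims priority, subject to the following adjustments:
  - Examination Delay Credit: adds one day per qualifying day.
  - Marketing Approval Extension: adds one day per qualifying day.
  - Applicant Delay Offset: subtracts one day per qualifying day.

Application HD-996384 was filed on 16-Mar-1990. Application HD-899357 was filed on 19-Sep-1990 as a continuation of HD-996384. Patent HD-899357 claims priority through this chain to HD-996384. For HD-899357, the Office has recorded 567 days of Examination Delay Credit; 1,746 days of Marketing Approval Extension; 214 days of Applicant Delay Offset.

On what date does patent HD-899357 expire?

Earliest priority filing: 16 March 1990.
Base term: 16 March 1990 + 20 years → 16 March 2010.
Examination Delay Credit: +567 days → 4 October 2011.
Marketing Approval Extension: +1746 days → 15 July 2016.
Applicant Delay Offset: −214 days → 14 December 2015.

2015-12-14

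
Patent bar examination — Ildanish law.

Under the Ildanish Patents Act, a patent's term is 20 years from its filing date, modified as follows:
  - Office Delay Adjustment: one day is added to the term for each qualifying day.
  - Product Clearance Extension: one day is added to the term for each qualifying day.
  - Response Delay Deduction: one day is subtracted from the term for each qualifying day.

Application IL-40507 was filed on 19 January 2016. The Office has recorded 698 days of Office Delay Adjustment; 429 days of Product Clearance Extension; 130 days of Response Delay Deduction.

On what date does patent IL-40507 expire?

Base term: filing date + 20 years → 19 January 2036.
Office Delay Adjustment: +698 days → 17 December 2037.
Product Clearance Extension: +429 days → 19 February 2039.
Response Delay Deduction: −130 days → 12 October 2038.

2038-10-12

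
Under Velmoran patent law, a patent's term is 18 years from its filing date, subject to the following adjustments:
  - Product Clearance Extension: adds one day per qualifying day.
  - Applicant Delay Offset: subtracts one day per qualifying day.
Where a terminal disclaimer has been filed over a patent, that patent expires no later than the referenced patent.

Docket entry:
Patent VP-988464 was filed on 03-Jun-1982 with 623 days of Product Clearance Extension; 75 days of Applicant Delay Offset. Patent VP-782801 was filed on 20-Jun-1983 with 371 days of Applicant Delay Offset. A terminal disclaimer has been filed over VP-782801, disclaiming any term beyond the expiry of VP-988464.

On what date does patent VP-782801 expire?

June 14, 2000

Natural term of VP-782801:
  Base: filing + 18 years → 20 June 2001.
  Applicant Delay Offset: −371 days → 14 June 2000.
Expiry of referenced patent VP-988464:
  Base: filing + 18 years → 3 June 2000.
  Product Clearance Extension: +623 days → 16 February 2002.
  Applicant Delay Offset: −75 days → 3 December 2001.
Terminal disclaimer: VP-782801 expires on the earlier of 14 June 2000 and 3 December 2001.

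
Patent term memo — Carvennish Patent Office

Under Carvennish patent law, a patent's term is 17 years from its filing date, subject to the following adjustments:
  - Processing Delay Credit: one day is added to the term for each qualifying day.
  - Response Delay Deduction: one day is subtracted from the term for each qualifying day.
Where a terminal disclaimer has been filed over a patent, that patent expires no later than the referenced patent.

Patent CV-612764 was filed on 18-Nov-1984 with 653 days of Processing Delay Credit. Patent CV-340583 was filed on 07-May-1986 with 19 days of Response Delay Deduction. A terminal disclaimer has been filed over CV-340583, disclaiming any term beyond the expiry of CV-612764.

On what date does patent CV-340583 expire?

2003-04-18

Natural term of CV-340583:
  Base: filing + 17 years → 7 May 2003.
  Response Delay Deduction: −19 days → 18 April 2003.
Expiry of referenced patent CV-612764:
  Base: filing + 17 years → 18 November 2001.
  Processing Delay Credit: +653 days → 2 September 2003.
Terminal disclaimer: CV-340583 expires on the earlier of 18 April 2003 and 2 September 2003.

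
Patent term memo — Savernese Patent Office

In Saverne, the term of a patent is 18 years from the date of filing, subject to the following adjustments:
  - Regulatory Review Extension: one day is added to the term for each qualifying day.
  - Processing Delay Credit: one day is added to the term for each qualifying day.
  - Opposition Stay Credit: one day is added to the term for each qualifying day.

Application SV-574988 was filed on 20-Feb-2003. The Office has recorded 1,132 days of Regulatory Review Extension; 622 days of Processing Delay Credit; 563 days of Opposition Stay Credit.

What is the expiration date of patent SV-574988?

June 26, 2027

Base term: filing date + 18 years → 20 February 2021.
Regulatory Review Extension: +1132 days → 28 March 2024.
Processing Delay Credit: +622 days → 10 December 2025.
Opposition Stay Credit: +563 days → 26 June 2027.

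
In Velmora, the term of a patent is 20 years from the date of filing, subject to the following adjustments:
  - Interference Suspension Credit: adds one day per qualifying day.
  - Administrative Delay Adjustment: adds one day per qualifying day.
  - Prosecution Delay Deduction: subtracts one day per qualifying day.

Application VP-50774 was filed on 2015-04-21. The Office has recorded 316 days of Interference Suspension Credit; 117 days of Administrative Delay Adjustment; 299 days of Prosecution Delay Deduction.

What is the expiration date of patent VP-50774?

Base term: filing date + 20 years → 21 April 2035.
Interference Suspension Credit: +316 days → 2 March 2036.
Administrative Delay Adjustment: +117 days → 27 June 2036.
Prosecution Delay Deduction: −299 days → 2 September 2035.

September 2, 2035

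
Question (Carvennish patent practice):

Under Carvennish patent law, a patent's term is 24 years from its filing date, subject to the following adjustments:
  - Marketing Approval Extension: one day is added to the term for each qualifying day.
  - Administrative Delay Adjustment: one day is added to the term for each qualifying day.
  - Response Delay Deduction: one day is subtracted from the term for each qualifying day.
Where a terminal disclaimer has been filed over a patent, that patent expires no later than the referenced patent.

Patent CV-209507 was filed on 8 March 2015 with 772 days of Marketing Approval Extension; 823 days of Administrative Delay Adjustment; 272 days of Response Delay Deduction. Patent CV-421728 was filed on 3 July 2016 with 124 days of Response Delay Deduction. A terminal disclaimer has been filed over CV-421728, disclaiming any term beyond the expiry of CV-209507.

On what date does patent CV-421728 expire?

2040-03-01

Natural term of CV-421728:
  Base: filing + 24 years → 3 July 2040.
  Response Delay Deduction: −124 days → 1 March 2040.
Expiry of referenced patent CV-209507:
  Base: filing + 24 years → 8 March 2039.
  Marketing Approval Extension: +772 days → 18 April 2041.
  Administrative Delay Adjustment: +823 days → 20 July 2043.
  Response Delay Deduction: −272 days → 21 October 2042.
Terminal disclaimer: CV-421728 expires on the earlier of 1 March 2040 and 21 October 2042.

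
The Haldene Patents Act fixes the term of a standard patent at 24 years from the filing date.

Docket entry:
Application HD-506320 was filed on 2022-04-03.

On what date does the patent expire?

Filing date + 24 years → 3 April 2046.

April 3, 2046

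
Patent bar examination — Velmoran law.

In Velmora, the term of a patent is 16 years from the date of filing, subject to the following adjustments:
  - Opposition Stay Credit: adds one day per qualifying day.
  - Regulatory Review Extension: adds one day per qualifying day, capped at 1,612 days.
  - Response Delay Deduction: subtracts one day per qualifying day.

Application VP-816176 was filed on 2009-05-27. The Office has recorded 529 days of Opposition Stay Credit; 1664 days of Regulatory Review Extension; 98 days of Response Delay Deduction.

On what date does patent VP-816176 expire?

2030-12-30

Base term: filing date + 16 years → 27 May 2025.
Opposition Stay Credit: +529 days → 7 November 2026.
Regulatory Review Extension: 1664 days claimed exceeds the 1612-day cap, so +1612 days → 7 April 2031.
Response Delay Deduction: −98 days → 30 December 2030.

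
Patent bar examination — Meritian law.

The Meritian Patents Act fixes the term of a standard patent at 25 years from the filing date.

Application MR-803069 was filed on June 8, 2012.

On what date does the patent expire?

2037-06-08

Filing date + 25 years → 8 June 2037.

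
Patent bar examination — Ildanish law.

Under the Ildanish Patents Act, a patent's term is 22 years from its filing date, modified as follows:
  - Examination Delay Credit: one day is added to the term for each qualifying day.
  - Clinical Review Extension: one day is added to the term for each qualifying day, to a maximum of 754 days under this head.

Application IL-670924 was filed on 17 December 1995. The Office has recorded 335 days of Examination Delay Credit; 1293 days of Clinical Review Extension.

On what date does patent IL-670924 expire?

Base term: filing date + 22 years → 17 December 2017.
Examination Delay Credit: +335 days → 17 November 2018.
Clinical Review Extension: 1293 days claimed exceeds the 754-day cap, so +754 days → 10 December 2020.

December 10, 2020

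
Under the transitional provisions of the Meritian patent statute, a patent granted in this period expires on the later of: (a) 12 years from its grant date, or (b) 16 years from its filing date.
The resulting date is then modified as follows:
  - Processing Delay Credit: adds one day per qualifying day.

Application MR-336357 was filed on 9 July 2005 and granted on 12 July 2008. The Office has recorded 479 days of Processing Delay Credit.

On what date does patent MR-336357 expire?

(a) grant + 12 years → 12 July 2020.
(b) filing + 16 years → 9 July 2021.
Later of the two: 9 July 2021.
Processing Delay Credit: +479 days → 31 October 2022.

2022-10-31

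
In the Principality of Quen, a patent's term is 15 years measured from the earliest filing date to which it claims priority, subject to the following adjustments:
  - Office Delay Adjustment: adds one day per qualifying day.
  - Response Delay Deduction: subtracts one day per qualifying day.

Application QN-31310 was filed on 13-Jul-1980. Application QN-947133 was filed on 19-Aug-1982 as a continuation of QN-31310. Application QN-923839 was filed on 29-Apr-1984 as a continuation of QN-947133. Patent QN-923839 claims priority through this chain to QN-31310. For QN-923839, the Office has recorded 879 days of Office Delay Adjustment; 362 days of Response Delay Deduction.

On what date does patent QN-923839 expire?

1996-12-11

Earliest priority filing: 13 July 1980.
Base term: 13 July 1980 + 15 years → 13 July 1995.
Office Delay Adjustment: +879 days → 8 December 1997.
Response Delay Deduction: −362 days → 11 December 1996.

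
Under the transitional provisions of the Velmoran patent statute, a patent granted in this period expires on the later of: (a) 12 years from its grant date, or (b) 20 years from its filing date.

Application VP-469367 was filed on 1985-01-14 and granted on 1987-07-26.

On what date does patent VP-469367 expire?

January 14, 2005

(a) grant + 12 years → 26 July 1999.
(b) filing + 20 years → 14 January 2005.
Later of the two: 14 January 2005.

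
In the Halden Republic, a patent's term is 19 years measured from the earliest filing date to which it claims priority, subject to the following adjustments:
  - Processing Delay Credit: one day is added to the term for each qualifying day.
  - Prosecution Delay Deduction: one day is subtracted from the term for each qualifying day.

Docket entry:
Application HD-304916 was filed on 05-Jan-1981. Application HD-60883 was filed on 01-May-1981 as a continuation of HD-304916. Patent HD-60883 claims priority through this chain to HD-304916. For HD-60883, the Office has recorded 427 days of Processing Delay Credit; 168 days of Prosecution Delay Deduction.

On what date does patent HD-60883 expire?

2000-09-20

Earliest priority filing: 5 January 1981.
Base term: 5 January 1981 + 19 years → 5 January 2000.
Processing Delay Credit: +427 days → 7 March 2001.
Prosecution Delay Deduction: −168 days → 20 September 2000.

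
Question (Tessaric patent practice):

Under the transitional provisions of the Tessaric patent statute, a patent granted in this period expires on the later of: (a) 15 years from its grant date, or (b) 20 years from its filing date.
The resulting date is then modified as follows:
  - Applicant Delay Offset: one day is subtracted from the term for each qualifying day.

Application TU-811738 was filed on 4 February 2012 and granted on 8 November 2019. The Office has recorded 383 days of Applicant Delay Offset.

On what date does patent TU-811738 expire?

(a) grant + 15 years → 8 November 2034.
(b) filing + 20 years → 4 February 2032.
Later of the two: 8 November 2034.
Applicant Delay Offset: −383 days → 21 October 2033.

2033-10-21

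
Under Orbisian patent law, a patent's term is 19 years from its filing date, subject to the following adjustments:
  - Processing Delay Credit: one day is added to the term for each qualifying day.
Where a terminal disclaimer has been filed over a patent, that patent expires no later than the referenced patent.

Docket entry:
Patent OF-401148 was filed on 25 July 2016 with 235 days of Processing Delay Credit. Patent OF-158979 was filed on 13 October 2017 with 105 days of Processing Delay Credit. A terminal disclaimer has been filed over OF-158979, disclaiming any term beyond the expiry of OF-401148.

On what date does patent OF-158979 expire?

Natural term of OF-158979:
  Base: filing + 19 years → 13 October 2036.
  Processing Delay Credit: +105 days → 26 January 2037.
Expiry of referenced patent OF-401148:
  Base: filing + 19 years → 25 July 2035.
  Processing Delay Credit: +235 days → 16 March 2036.
Terminal disclaimer: OF-158979 expires on the earlier of 26 January 2037 and 16 March 2036.

March 16, 2036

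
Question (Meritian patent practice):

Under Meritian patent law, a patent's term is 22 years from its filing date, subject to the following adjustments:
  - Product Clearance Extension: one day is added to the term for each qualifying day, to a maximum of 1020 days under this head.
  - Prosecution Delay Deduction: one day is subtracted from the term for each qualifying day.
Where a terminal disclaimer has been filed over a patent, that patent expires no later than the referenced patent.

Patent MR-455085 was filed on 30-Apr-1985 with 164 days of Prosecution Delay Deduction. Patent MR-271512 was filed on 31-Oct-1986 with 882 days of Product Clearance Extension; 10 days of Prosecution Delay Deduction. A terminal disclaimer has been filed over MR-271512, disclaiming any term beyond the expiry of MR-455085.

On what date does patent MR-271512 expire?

Natural term of MR-271512:
  Base: filing + 22 years → 31 October 2008.
  Product Clearance Extension: 882 days (within the 1020-day cap) → +882 days → 1 April 2011.
  Prosecution Delay Deduction: −10 days → 22 March 2011.
Expiry of referenced patent MR-455085:
  Base: filing + 22 years → 30 April 2007.
  Prosecution Delay Deduction: −164 days → 17 November 2006.
Terminal disclaimer: MR-271512 expires on the earlier of 22 March 2011 and 17 November 2006.

2006-11-17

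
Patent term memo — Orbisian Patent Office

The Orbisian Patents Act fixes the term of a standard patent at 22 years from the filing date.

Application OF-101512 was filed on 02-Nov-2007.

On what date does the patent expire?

November 2, 2029

Filing date + 22 years → 2 November 2029.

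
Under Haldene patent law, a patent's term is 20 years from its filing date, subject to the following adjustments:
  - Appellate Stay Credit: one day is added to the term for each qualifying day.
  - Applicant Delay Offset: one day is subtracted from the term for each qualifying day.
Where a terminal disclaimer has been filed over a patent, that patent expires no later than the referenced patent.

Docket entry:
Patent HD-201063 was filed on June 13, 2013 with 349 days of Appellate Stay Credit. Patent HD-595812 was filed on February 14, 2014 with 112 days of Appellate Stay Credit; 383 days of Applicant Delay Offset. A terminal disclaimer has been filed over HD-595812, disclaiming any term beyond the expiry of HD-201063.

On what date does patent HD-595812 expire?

2033-05-19

Natural term of HD-595812:
  Base: filing + 20 years → 14 February 2034.
  Appellate Stay Credit: +112 days → 6 June 2034.
  Applicant Delay Offset: −383 days → 19 May 2033.
Expiry of referenced patent HD-201063:
  Base: filing + 20 years → 13 June 2033.
  Appellate Stay Credit: +349 days → 28 May 2034.
Terminal disclaimer: HD-595812 expires on the earlier of 19 May 2033 and 28 May 2034.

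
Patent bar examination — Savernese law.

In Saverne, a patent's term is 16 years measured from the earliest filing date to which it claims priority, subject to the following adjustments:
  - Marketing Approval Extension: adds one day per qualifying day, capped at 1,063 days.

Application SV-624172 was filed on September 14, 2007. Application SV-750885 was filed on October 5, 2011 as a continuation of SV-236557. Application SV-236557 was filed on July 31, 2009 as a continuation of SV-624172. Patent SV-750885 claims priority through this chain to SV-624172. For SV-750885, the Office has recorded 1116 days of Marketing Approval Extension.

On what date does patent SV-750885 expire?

2026-08-12

Earliest priority filing: 14 September 2007.
Base term: 14 September 2007 + 16 years → 14 September 2023.
Marketing Approval Extension: 1116 days claimed exceeds the 1063-day cap, so +1063 days → 12 August 2026.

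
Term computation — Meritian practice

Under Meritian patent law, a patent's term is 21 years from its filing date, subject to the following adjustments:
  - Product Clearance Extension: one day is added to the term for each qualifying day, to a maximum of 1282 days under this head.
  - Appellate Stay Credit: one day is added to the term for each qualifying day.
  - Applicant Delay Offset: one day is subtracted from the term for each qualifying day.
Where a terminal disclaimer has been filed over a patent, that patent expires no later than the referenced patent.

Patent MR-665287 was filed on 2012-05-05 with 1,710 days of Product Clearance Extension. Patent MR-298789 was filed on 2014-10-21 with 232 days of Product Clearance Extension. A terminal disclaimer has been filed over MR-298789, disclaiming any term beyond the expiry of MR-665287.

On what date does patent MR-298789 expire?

Natural term of MR-298789:
  Base: filing + 21 years → 21 October 2035.
  Product Clearance Extension: 232 days (within the 1282-day cap) → +232 days → 9 June 2036.
Expiry of referenced patent MR-665287:
  Base: filing + 21 years → 5 May 2033.
  Product Clearance Extension: 1710 days claimed exceeds the 1282-day cap, so +1282 days → 7 November 2036.
Terminal disclaimer: MR-298789 expires on the earlier of 9 June 2036 and 7 November 2036.

June 9, 2036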